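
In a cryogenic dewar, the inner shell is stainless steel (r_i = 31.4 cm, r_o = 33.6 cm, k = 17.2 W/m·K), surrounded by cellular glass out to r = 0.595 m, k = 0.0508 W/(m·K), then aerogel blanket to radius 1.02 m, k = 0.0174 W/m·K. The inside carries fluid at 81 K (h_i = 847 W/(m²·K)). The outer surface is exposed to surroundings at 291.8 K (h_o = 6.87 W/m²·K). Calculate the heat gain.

Q = 40.2 W

Series thermal resistances, inner to outer:
  R_conv,in = 1/(4πr²h) = 1/(4π·0.314²·847) = 9.529×10^-4 K/W
  R_stainless steel = (1/0.314 − 1/0.336)/(4πk) = 0.2085/(4π·17.2) = 9.648×10^-4 K/W
  R_cellular glass = (1/0.336 − 1/0.595)/(4πk) = 1.296/(4π·0.0508) = 2.029 K/W
  R_aerogel blanket = (1/0.595 − 1/1.02)/(4πk) = 0.7003/(4π·0.0174) = 3.203 K/W
  R_conv,out = 1/(4πr²h) = 1/(4π·1.02²·6.87) = 0.01113 K/W
ΣR = 9.529×10^-4 + 9.648×10^-4 + 2.029 + 3.203 + 0.01113 = 5.245 K/W
Q = ΔT/ΣR = (81 K − 291.8 K)/5.245 = -40.2 W
(Negative Q ⇒ heat flows inward; heat gain = 40.2 W.)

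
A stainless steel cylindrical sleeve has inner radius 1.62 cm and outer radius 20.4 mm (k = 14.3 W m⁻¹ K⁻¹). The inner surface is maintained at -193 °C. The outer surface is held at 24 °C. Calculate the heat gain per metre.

Q' = 2πk·ΔT/ln(r₂/r₁) = 2π × 14.3 × 217 / ln(0.0204/0.0162) = 84600 W/m

Q' = 84.6 kW/m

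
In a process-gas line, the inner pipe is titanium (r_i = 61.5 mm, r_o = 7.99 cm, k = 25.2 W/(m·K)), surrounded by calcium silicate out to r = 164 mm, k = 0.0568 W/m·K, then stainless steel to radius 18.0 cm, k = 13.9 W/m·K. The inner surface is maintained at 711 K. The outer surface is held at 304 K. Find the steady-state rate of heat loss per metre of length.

Q' = 202 W/m

Series thermal resistances, inner to outer:
  R'_titanium = ln(0.0799/0.0615)/(2πk) = 0.2617/(2π·25.2) = 0.001653 m·K/W
  R'_calcium silicate = ln(0.164/0.0799)/(2πk) = 0.7191/(2π·0.0568) = 2.015 m·K/W
  R'_stainless steel = ln(0.180/0.164)/(2πk) = 0.09309/(2π·13.9) = 0.001066 m·K/W
ΣR = 0.001653 + 2.015 + 0.001066 = 2.018 m·K/W
Q' = ΔT/ΣR = (711 K − 304 K)/2.018 = 202 W/m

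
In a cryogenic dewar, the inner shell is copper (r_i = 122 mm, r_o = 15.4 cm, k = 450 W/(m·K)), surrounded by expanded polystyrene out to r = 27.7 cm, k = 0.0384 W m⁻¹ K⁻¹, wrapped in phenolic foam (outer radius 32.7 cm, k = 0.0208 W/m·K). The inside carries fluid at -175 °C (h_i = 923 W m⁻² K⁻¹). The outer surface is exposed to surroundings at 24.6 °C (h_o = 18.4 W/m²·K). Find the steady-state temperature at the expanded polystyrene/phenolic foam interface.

Treat each layer as a resistance in series:
  R_conv,in = 1/(4πr²h) = 1/(4π·0.122²·923) = 0.005793 K/W
  R_copper = (1/0.122 − 1/0.154)/(4πk) = 1.703/(4π·450) = 3.012×10^-4 K/W
  R_expanded polystyrene = (1/0.154 − 1/0.277)/(4πk) = 2.883/(4π·0.0384) = 5.975 K/W
  R_phenolic foam = (1/0.277 − 1/0.327)/(4πk) = 0.5520/(4π·0.0208) = 2.112 K/W
  R_conv,out = 1/(4πr²h) = 1/(4π·0.327²·18.4) = 0.04045 K/W
ΣR = 0.005793 + 3.012×10^-4 + 5.975 + 2.112 + 0.04045 = 8.134 K/W
Q = ΔT/ΣR = (-175 °C − 24.6 °C)/8.134 = -24.54 W
From the inner boundary to the expanded polystyrene/phenolic foam interface, ΣR_partial = 5.981 K/W.
T_interface = T_in − Q·ΣR_partial = -175 °C − (-24.54)(5.981) = -28.2 °C

T = -28.2 °C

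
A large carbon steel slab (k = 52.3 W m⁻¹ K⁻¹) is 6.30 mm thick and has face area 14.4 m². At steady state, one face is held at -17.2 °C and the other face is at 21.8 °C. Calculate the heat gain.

Q = 4660 kW

Q = kA·ΔT/L = 52.3 × 14.4 × |-17.2 °C − 21.8 °C| / 0.00630 = 4.66×10^6 W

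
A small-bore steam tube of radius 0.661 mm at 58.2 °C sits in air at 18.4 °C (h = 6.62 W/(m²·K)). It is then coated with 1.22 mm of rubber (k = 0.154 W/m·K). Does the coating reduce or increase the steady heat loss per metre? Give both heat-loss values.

increases: 1.09 → 2.87 W/m

Critical radius for a cylinder: r_cr = k/h = 0.0233 m = 2.33 cm.
Outer radius after coating: r₂ = 6.61×10^-4 + 0.00122 = 0.001881 m.
Since r₁ < r_cr and r₂ ≤ r_cr, the coating moves toward the maximum at r_cr — heat loss rises.
Bare: R = 1/(2πr₁h) = 36.37 m·K/W; Q = 39.8/36.37 = 1.09 W/m.
Coated: R = R_cond + R_conv = 13.86 m·K/W; Q = 39.8/13.86 = 2.87 W/m.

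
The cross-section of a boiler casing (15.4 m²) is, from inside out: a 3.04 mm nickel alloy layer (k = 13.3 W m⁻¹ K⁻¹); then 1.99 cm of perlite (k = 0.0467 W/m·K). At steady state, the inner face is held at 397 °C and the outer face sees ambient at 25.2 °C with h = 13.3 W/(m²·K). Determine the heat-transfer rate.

Treat each layer as a resistance in series:
  R_nickel alloy = L/(kA) = 0.00304/(13.3·15.4) = 1.484×10^-5 K/W
  R_perlite = L/(kA) = 0.0199/(0.0467·15.4) = 0.02767 K/W
  R_conv,out = 1/(hA) = 1/(13.3·15.4) = 0.004882 K/W
ΣR = 1.484×10^-5 + 0.02767 + 0.004882 = 0.03257 K/W
Q = ΔT/ΣR = (397 °C − 25.2 °C)/0.03257 = 11400 W

Q = 11400 W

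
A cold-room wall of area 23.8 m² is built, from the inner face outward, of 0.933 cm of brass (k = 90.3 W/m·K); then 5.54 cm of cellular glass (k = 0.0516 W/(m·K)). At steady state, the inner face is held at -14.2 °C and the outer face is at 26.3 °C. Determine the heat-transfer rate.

Treat each layer as a resistance in series:
  R_brass = L/(kA) = 0.00933/(90.3·23.8) = 4.341×10^-6 K/W
  R_cellular glass = L/(kA) = 0.0554/(0.0516·23.8) = 0.04511 K/W
ΣR = 4.341×10^-6 + 0.04511 = 0.04511 K/W
Q = ΔT/ΣR = (-14.2 °C − 26.3 °C)/0.04511 = -898 W
(Negative Q ⇒ heat flows inward; heat gain = 898 W.)

Q = 898 W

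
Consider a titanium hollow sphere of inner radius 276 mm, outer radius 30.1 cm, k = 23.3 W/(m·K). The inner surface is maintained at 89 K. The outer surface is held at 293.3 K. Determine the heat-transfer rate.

Q = 199 kW

Q = 4πk·ΔT/(1/r₁ − 1/r₂) = 4π × 23.3 × 204.3 / (1/0.276 − 1/0.301) = 1.99×10^5 W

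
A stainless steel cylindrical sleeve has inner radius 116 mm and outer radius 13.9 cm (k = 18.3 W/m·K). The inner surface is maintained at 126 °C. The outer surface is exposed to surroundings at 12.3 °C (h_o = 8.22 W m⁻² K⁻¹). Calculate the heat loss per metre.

Resistance network (inner→outer):
  R'_stainless steel = ln(0.139/0.116)/(2πk) = 0.1809/(2π·18.3) = 0.001573 m·K/W
  R'_conv,out = 1/(2πr h) = 1/(2π·0.139·8.22) = 0.1393 m·K/W
ΣR = 0.001573 + 0.1393 = 0.1409 m·K/W
Q' = ΔT/ΣR = (126 °C − 12.3 °C)/0.1409 = 807 W/m

Q' = 807 W/m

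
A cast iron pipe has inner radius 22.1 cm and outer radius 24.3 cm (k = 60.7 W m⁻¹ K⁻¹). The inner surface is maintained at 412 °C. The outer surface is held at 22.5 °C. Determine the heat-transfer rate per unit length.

Q' = 2πk·ΔT/ln(r₂/r₁) = 2π × 60.7 × 389.5 / ln(0.243/0.221) = 1.57×10^6 W/m

Q' = 1570 kW/m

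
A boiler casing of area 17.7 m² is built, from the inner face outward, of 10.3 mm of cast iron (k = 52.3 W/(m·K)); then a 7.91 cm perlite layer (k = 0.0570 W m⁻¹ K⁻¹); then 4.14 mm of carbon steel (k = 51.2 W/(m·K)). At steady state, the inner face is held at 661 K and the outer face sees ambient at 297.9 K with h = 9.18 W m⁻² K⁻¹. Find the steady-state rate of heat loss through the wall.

Q = 4.29 kW

Treat each layer as a resistance in series:
  R_cast iron = L/(kA) = 0.0103/(52.3·17.7) = 1.113×10^-5 K/W
  R_perlite = L/(kA) = 0.0791/(0.0570·17.7) = 0.07840 K/W
  R_carbon steel = L/(kA) = 0.00414/(51.2·17.7) = 4.568×10^-6 K/W
  R_conv,out = 1/(hA) = 1/(9.18·17.7) = 0.006154 K/W
ΣR = 1.113×10^-5 + 0.07840 + 4.568×10^-6 + 0.006154 = 0.08457 K/W
Q = ΔT/ΣR = (661 K − 297.9 K)/0.08457 = 4290 W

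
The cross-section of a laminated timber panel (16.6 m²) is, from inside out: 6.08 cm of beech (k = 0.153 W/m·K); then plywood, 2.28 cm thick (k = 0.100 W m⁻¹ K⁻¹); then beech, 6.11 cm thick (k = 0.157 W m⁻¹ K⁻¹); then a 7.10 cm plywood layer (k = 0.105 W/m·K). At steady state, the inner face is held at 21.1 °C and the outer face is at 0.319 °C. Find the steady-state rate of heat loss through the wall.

Resistance network (inner→outer):
  R_beech = L/(kA) = 0.0608/(0.153·16.6) = 0.02394 K/W
  R_plywood = L/(kA) = 0.0228/(0.100·16.6) = 0.01373 K/W
  R_beech = L/(kA) = 0.0611/(0.157·16.6) = 0.02344 K/W
  R_plywood = L/(kA) = 0.0710/(0.105·16.6) = 0.04073 K/W
ΣR = 0.02394 + 0.01373 + 0.02344 + 0.04073 = 0.1018 K/W
Q = ΔT/ΣR = (21.1 °C − 0.319 °C)/0.1018 = 204 W

Q = 204 W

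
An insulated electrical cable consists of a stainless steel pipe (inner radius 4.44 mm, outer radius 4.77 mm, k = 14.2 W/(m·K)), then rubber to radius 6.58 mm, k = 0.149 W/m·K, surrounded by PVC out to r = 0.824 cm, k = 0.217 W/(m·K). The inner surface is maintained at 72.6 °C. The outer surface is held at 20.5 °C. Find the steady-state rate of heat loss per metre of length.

Series thermal resistances, inner to outer:
  R'_stainless steel = ln(0.00477/0.00444)/(2πk) = 0.07169/(2π·14.2) = 8.035×10^-4 m·K/W
  R'_rubber = ln(0.00658/0.00477)/(2πk) = 0.3217/(2π·0.149) = 0.3436 m·K/W
  R'_PVC = ln(0.00824/0.00658)/(2πk) = 0.2250/(2π·0.217) = 0.1650 m·K/W
ΣR = 8.035×10^-4 + 0.3436 + 0.1650 = 0.5094 m·K/W
Q' = ΔT/ΣR = (72.6 °C − 20.5 °C)/0.5094 = 102 W/m

Q' = 102 W/m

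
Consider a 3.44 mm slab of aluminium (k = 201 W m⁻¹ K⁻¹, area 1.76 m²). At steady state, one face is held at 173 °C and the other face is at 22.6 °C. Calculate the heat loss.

Q = kA·ΔT/L = 201 × 1.76 × |173 °C − 22.6 °C| / 0.00344 = 1.55×10^7 W

Q = 15500 kW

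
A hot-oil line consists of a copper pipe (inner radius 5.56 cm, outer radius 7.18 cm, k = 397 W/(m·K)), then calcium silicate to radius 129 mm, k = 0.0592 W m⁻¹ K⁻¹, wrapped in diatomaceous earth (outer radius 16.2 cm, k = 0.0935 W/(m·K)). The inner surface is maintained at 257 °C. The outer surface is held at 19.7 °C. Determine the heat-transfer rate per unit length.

Series thermal resistances, inner to outer:
  R'_copper = ln(0.0718/0.0556)/(2πk) = 0.2557/(2π·397) = 1.025×10^-4 m·K/W
  R'_calcium silicate = ln(0.129/0.0718)/(2πk) = 0.5859/(2π·0.0592) = 1.575 m·K/W
  R'_diatomaceous earth = ln(0.162/0.129)/(2πk) = 0.2278/(2π·0.0935) = 0.3877 m·K/W
ΣR = 1.025×10^-4 + 1.575 + 0.3877 = 1.963 m·K/W
Q' = ΔT/ΣR = (257 °C − 19.7 °C)/1.963 = 121 W/m

Q' = 121 W/m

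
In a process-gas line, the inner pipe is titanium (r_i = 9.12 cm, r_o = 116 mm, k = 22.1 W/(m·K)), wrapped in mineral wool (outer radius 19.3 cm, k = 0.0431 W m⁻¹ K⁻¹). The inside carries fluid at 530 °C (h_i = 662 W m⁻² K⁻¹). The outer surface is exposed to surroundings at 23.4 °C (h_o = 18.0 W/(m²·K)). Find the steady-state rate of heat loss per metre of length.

Series thermal resistances, inner to outer:
  R'_conv,in = 1/(2πr h) = 1/(2π·0.0912·662) = 0.002636 m·K/W
  R'_titanium = ln(0.116/0.0912)/(2πk) = 0.2405/(2π·22.1) = 0.001732 m·K/W
  R'_mineral wool = ln(0.193/0.116)/(2πk) = 0.5091/(2π·0.0431) = 1.880 m·K/W
  R'_conv,out = 1/(2πr h) = 1/(2π·0.193·18.0) = 0.04581 m·K/W
ΣR = 0.002636 + 0.001732 + 1.880 + 0.04581 = 1.930 m·K/W
Q' = ΔT/ΣR = (530 °C − 23.4 °C)/1.930 = 262 W/m

Q' = 262 W/m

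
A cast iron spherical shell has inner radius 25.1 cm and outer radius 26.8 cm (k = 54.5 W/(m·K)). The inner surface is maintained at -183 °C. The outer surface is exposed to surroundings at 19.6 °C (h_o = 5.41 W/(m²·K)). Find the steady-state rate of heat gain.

Q = 987 W

Treat each layer as a resistance in series:
  R_cast iron = (1/0.251 − 1/0.268)/(4πk) = 0.2527/(4π·54.5) = 3.690×10^-4 K/W
  R_conv,out = 1/(4πr²h) = 1/(4π·0.268²·5.41) = 0.2048 K/W
ΣR = 3.690×10^-4 + 0.2048 = 0.2052 K/W
Q = ΔT/ΣR = (-183 °C − 19.6 °C)/0.2052 = -987 W
(Negative Q ⇒ heat flows inward; heat gain = 987 W.)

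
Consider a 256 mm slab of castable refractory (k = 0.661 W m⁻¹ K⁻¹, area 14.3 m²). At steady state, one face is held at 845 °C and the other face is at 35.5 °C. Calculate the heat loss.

Q = kA·ΔT/L = 0.661 × 14.3 × |845 °C − 35.5 °C| / 0.256 = 29900 W

Q = 29.9 kW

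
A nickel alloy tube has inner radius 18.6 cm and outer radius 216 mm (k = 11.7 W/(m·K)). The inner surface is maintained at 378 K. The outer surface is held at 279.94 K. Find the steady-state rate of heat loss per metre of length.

Q' = 2πk·ΔT/ln(r₂/r₁) = 2π × 11.7 × 98.06 / ln(0.216/0.186) = 48200 W/m

Q' = 48.2 kW/m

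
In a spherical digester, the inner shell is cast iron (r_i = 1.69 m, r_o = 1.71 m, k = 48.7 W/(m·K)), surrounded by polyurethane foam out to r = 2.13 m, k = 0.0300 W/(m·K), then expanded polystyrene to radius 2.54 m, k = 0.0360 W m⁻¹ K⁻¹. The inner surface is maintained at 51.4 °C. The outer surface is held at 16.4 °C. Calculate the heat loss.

Q = 73.9 W

Treat each layer as a resistance in series:
  R_cast iron = (1/1.69 − 1/1.71)/(4πk) = 0.006921/(4π·48.7) = 1.131×10^-5 K/W
  R_polyurethane foam = (1/1.71 − 1/2.13)/(4πk) = 0.1153/(4π·0.0300) = 0.3059 K/W
  R_expanded polystyrene = (1/2.13 − 1/2.54)/(4πk) = 0.07578/(4π·0.0360) = 0.1675 K/W
ΣR = 1.131×10^-5 + 0.3059 + 0.1675 = 0.4734 K/W
Q = ΔT/ΣR = (51.4 °C − 16.4 °C)/0.4734 = 73.9 W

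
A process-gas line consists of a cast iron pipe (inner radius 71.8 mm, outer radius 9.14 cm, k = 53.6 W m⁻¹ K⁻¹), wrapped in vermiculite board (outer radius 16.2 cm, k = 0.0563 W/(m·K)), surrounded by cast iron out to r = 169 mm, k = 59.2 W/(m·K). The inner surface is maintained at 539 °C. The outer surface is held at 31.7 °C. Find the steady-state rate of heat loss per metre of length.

Q' = 313 W/m

Resistance network (inner→outer):
  R'_cast iron = ln(0.0914/0.0718)/(2πk) = 0.2414/(2π·53.6) = 7.167×10^-4 m·K/W
  R'_vermiculite board = ln(0.162/0.0914)/(2πk) = 0.5724/(2π·0.0563) = 1.618 m·K/W
  R'_cast iron = ln(0.169/0.162)/(2πk) = 0.04230/(2π·59.2) = 1.137×10^-4 m·K/W
ΣR = 7.167×10^-4 + 1.618 + 1.137×10^-4 = 1.619 m·K/W
Q' = ΔT/ΣR = (539 °C − 31.7 °C)/1.619 = 313 W/m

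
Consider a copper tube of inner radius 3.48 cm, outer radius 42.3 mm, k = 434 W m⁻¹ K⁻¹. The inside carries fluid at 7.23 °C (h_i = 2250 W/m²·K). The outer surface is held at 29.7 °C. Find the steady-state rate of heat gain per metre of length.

Treat each layer as a resistance in series:
  R'_conv,in = 1/(2πr h) = 1/(2π·0.0348·2250) = 0.002033 m·K/W
  R'_copper = ln(0.0423/0.0348)/(2πk) = 0.1952/(2π·434) = 7.157×10^-5 m·K/W
ΣR = 0.002033 + 7.157×10^-5 = 0.002105 m·K/W
Q' = ΔT/ΣR = (7.23 °C − 29.7 °C)/0.002105 = -10700 W/m
(Negative Q' ⇒ heat flows inward; heat gain = 10700 W/m.)

Q' = 10.7 kW/m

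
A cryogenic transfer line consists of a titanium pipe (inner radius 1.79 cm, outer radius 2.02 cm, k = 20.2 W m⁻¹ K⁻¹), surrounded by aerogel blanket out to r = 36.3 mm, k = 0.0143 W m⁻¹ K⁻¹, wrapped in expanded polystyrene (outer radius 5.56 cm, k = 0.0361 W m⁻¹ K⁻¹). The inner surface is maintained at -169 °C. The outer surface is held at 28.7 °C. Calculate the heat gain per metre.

Treat each layer as a resistance in series:
  R'_titanium = ln(0.0202/0.0179)/(2πk) = 0.1209/(2π·20.2) = 9.524×10^-4 m·K/W
  R'_aerogel blanket = ln(0.0363/0.0202)/(2πk) = 0.5861/(2π·0.0143) = 6.524 m·K/W
  R'_expanded polystyrene = ln(0.0556/0.0363)/(2πk) = 0.4264/(2π·0.0361) = 1.880 m·K/W
ΣR = 9.524×10^-4 + 6.524 + 1.880 = 8.405 m·K/W
Q' = ΔT/ΣR = (-169 °C − 28.7 °C)/8.405 = -23.5 W/m
(Negative Q' ⇒ heat flows inward; heat gain = 23.5 W/m.)

Q' = 23.5 W/m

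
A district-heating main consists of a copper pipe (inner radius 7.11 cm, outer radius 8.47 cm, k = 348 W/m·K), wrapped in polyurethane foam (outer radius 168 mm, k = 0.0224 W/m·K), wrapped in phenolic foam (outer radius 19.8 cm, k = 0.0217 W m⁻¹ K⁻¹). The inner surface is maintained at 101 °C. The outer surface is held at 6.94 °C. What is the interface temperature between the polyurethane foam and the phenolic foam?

T = 25.6 °C

Treat each layer as a resistance in series:
  R'_copper = ln(0.0847/0.0711)/(2πk) = 0.1750/(2π·348) = 8.005×10^-5 m·K/W
  R'_polyurethane foam = ln(0.168/0.0847)/(2πk) = 0.6848/(2π·0.0224) = 4.866 m·K/W
  R'_phenolic foam = ln(0.198/0.168)/(2πk) = 0.1643/(2π·0.0217) = 1.205 m·K/W
ΣR = 8.005×10^-5 + 4.866 + 1.205 = 6.071 m·K/W
Q' = ΔT/ΣR = (101 °C − 6.94 °C)/6.071 = 15.49 W/m
From the inner boundary to the polyurethane foam/phenolic foam interface, ΣR_partial = 4.866 m·K/W.
T_interface = T_in − Q'·ΣR_partial = 101 °C − (15.49)(4.866) = 25.6 °C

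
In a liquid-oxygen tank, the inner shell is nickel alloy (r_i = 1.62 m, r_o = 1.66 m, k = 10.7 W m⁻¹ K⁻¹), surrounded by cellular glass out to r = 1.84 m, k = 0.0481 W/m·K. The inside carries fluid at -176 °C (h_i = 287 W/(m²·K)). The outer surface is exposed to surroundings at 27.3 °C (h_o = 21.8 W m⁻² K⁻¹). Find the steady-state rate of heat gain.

Q = 2060 W

Series thermal resistances, inner to outer:
  R_conv,in = 1/(4πr²h) = 1/(4π·1.62²·287) = 1.057×10^-4 K/W
  R_nickel alloy = (1/1.62 − 1/1.66)/(4πk) = 0.01487/(4π·10.7) = 1.106×10^-4 K/W
  R_cellular glass = (1/1.66 − 1/1.84)/(4πk) = 0.05893/(4π·0.0481) = 0.09750 K/W
  R_conv,out = 1/(4πr²h) = 1/(4π·1.84²·21.8) = 0.001078 K/W
ΣR = 1.057×10^-4 + 1.106×10^-4 + 0.09750 + 0.001078 = 0.09879 K/W
Q = ΔT/ΣR = (-176 °C − 27.3 °C)/0.09879 = -2060 W
(Negative Q ⇒ heat flows inward; heat gain = 2060 W.)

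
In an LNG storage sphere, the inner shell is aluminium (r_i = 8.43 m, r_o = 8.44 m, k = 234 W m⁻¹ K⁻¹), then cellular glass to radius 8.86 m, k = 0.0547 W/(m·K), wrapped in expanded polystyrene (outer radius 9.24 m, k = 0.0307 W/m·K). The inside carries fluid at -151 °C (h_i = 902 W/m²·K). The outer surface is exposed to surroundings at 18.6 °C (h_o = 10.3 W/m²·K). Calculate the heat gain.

Resistance network (inner→outer):
  R_conv,in = 1/(4πr²h) = 1/(4π·8.43²·902) = 1.241×10^-6 K/W
  R_aluminium = (1/8.43 − 1/8.44)/(4πk) = 1.405×10^-4/(4π·234) = 4.780×10^-8 K/W
  R_cellular glass = (1/8.44 − 1/8.86)/(4πk) = 0.005617/(4π·0.0547) = 0.008171 K/W
  R_expanded polystyrene = (1/8.86 − 1/9.24)/(4πk) = 0.004642/(4π·0.0307) = 0.01203 K/W
  R_conv,out = 1/(4πr²h) = 1/(4π·9.24²·10.3) = 9.049×10^-5 K/W
ΣR = 1.241×10^-6 + 4.780×10^-8 + 0.008171 + 0.01203 + 9.049×10^-5 = 0.02029 K/W
Q = ΔT/ΣR = (-151 °C − 18.6 °C)/0.02029 = -8360 W
(Negative Q ⇒ heat flows inward; heat gain = 8360 W.)

Q = 8.36 kW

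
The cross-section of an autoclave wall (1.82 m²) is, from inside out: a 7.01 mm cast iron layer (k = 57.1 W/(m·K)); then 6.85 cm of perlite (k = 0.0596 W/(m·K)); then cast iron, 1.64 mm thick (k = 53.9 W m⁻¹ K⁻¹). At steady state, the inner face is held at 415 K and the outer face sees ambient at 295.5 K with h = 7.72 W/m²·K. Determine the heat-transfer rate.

Series thermal resistances, inner to outer:
  R_cast iron = L/(kA) = 0.00701/(57.1·1.82) = 6.745×10^-5 K/W
  R_perlite = L/(kA) = 0.0685/(0.0596·1.82) = 0.6315 K/W
  R_cast iron = L/(kA) = 0.00164/(53.9·1.82) = 1.672×10^-5 K/W
  R_conv,out = 1/(hA) = 1/(7.72·1.82) = 0.07117 K/W
ΣR = 6.745×10^-5 + 0.6315 + 1.672×10^-5 + 0.07117 = 0.7028 K/W
Q = ΔT/ΣR = (415 K − 295.5 K)/0.7028 = 170 W

Q = 170 W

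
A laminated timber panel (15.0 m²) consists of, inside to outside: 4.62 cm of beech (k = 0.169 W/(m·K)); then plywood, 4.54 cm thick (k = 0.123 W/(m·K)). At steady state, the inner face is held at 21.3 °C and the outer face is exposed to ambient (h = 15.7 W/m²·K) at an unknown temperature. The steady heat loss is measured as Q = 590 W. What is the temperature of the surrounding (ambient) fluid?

Sum the resistances:
  R_beech = L/(kA) = 0.0462/(0.169·15.0) = 0.01822 K/W
  R_plywood = L/(kA) = 0.0454/(0.123·15.0) = 0.02461 K/W
  R_conv,out = 1/(hA) = 1/(15.7·15.0) = 0.004246 K/W
ΣR = 0.04708 K/W
ΔT = Q·ΣR = 590 × 0.04708 = 27.78 K
Heat flows outward, so T_out = T_in − ΔT = 21.3 − 27.78 = -6.48 °C

T_out = -6.48 °C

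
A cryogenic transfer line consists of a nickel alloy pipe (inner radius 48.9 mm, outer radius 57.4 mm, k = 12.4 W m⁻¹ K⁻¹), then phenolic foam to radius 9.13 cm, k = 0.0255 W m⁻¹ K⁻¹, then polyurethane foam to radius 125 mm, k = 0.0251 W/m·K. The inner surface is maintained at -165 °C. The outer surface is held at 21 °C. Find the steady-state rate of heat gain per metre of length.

Series thermal resistances, inner to outer:
  R'_nickel alloy = ln(0.0574/0.0489)/(2πk) = 0.1603/(2π·12.4) = 0.002057 m·K/W
  R'_phenolic foam = ln(0.0913/0.0574)/(2πk) = 0.4641/(2π·0.0255) = 2.897 m·K/W
  R'_polyurethane foam = ln(0.125/0.0913)/(2πk) = 0.3142/(2π·0.0251) = 1.992 m·K/W
ΣR = 0.002057 + 2.897 + 1.992 = 4.891 m·K/W
Q' = ΔT/ΣR = (-165 °C − 21 °C)/4.891 = -38.0 W/m
(Negative Q' ⇒ heat flows inward; heat gain = 38.0 W/m.)

Q' = 38.0 W/m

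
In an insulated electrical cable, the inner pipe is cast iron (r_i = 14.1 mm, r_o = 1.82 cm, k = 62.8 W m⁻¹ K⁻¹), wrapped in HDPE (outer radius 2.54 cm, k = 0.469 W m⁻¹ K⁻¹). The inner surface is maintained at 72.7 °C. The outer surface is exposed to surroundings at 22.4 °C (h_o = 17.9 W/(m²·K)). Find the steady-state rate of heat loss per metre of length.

Q' = 108 W/m

Treat each layer as a resistance in series:
  R'_cast iron = ln(0.0182/0.0141)/(2πk) = 0.2552/(2π·62.8) = 6.469×10^-4 m·K/W
  R'_HDPE = ln(0.0254/0.0182)/(2πk) = 0.3333/(2π·0.469) = 0.1131 m·K/W
  R'_conv,out = 1/(2πr h) = 1/(2π·0.0254·17.9) = 0.3501 m·K/W
ΣR = 6.469×10^-4 + 0.1131 + 0.3501 = 0.4638 m·K/W
Q' = ΔT/ΣR = (72.7 °C − 22.4 °C)/0.4638 = 108 W/m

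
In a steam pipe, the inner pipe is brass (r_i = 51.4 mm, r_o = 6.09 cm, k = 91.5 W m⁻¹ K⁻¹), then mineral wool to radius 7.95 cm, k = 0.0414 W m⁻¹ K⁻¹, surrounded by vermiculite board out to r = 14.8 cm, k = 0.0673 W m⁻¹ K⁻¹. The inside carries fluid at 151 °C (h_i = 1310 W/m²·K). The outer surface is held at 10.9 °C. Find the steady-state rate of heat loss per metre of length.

Q' = 56.1 W/m

Resistance network (inner→outer):
  R'_conv,in = 1/(2πr h) = 1/(2π·0.0514·1310) = 0.002364 m·K/W
  R'_brass = ln(0.0609/0.0514)/(2πk) = 0.1696/(2π·91.5) = 2.950×10^-4 m·K/W
  R'_mineral wool = ln(0.0795/0.0609)/(2πk) = 0.2665/(2π·0.0414) = 1.025 m·K/W
  R'_vermiculite board = ln(0.148/0.0795)/(2πk) = 0.6215/(2π·0.0673) = 1.470 m·K/W
ΣR = 0.002364 + 2.950×10^-4 + 1.025 + 1.470 = 2.498 m·K/W
Q' = ΔT/ΣR = (151 °C − 10.9 °C)/2.498 = 56.1 W/m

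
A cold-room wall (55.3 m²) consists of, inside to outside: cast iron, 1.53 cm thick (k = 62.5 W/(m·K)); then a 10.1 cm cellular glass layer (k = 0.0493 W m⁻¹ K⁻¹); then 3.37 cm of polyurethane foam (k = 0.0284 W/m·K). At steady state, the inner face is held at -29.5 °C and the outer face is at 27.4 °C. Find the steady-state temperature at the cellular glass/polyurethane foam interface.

Series thermal resistances, inner to outer:
  R_cast iron = L/(kA) = 0.0153/(62.5·55.3) = 4.427×10^-6 K/W
  R_cellular glass = L/(kA) = 0.101/(0.0493·55.3) = 0.03705 K/W
  R_polyurethane foam = L/(kA) = 0.0337/(0.0284·55.3) = 0.02146 K/W
ΣR = 4.427×10^-6 + 0.03705 + 0.02146 = 0.05851 K/W
Q = ΔT/ΣR = (-29.5 °C − 27.4 °C)/0.05851 = -972.5 W
From the inner boundary to the cellular glass/polyurethane foam interface, ΣR_partial = 0.03705 K/W.
T_interface = T_in − Q·ΣR_partial = -29.5 °C − (-972.5)(0.03705) = 6.53 °C

T = 6.53 °C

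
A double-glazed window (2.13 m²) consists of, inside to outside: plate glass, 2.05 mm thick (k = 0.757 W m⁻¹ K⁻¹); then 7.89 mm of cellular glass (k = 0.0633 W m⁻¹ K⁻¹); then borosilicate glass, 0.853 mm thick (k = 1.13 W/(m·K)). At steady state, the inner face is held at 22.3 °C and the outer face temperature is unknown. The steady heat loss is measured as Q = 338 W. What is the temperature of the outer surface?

T_out = 1.97 °C

Sum the resistances:
  R_plate glass = L/(kA) = 0.00205/(0.757·2.13) = 0.001271 K/W
  R_cellular glass = L/(kA) = 0.00789/(0.0633·2.13) = 0.05852 K/W
  R_borosilicate glass = L/(kA) = 8.53×10^-4/(1.13·2.13) = 3.544×10^-4 K/W
ΣR = 0.06014 K/W
ΔT = Q·ΣR = 338 × 0.06014 = 20.33 K
Heat flows outward, so T_out = T_in − ΔT = 22.3 − 20.33 = 1.97 °C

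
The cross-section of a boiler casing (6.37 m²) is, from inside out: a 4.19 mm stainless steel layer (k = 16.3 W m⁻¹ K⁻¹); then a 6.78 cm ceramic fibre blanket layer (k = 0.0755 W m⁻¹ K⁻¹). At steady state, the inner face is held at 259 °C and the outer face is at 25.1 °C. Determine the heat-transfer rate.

Resistance network (inner→outer):
  R_stainless steel = L/(kA) = 0.00419/(16.3·6.37) = 4.035×10^-5 K/W
  R_ceramic fibre blanket = L/(kA) = 0.0678/(0.0755·6.37) = 0.1410 K/W
ΣR = 4.035×10^-5 + 0.1410 = 0.1410 K/W
Q = ΔT/ΣR = (259 °C − 25.1 °C)/0.1410 = 1660 W

Q = 1660 W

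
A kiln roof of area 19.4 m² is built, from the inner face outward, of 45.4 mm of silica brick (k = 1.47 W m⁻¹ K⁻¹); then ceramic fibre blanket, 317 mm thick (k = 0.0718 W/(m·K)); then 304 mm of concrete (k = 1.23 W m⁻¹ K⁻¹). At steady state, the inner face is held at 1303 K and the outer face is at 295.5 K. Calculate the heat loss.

Q = 4160 W

Resistance network (inner→outer):
  R_silica brick = L/(kA) = 0.0454/(1.47·19.4) = 0.001592 K/W
  R_ceramic fibre blanket = L/(kA) = 0.317/(0.0718·19.4) = 0.2276 K/W
  R_concrete = L/(kA) = 0.304/(1.23·19.4) = 0.01274 K/W
ΣR = 0.001592 + 0.2276 + 0.01274 = 0.2419 K/W
Q = ΔT/ΣR = (1303 K − 295.5 K)/0.2419 = 4160 W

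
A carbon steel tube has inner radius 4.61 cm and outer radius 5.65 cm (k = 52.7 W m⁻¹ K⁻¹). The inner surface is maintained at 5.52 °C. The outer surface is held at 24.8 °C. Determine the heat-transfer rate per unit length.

Q' = 2πk·ΔT/ln(r₂/r₁) = 2π × 52.7 × 19.28 / ln(0.0565/0.0461) = 31400 W/m

Q' = 31400 W/m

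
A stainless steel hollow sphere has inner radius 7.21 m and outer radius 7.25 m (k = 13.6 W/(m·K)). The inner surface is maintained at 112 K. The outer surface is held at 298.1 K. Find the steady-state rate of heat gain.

Q = 4πk·ΔT/(1/r₁ − 1/r₂) = 4π × 13.6 × 186.1 / (1/7.21 − 1/7.25) = 4.16×10^7 W

Q = 4.16×10^7 W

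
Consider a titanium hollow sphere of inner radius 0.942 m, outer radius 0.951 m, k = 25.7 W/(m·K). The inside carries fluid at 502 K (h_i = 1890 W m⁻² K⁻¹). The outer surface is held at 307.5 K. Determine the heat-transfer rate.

Treat each layer as a resistance in series:
  R_conv,in = 1/(4πr²h) = 1/(4π·0.942²·1890) = 4.745×10^-5 K/W
  R_titanium = (1/0.942 − 1/0.951)/(4πk) = 0.01005/(4π·25.7) = 3.111×10^-5 K/W
ΣR = 4.745×10^-5 + 3.111×10^-5 = 7.856×10^-5 K/W
Q = ΔT/ΣR = (502 K − 307.5 K)/7.856×10^-5 = 2.48×10^6 W

Q = 2480 kW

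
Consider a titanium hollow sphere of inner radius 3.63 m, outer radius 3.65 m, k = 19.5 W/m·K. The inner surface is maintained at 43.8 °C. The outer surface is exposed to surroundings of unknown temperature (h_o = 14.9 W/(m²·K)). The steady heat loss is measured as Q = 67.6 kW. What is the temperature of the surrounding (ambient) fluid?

Series resistances:
  R_titanium = (1/3.63 − 1/3.65)/(4πk) = 0.001509/(4π·19.5) = 6.160×10^-6 K/W
  R_conv,out = 1/(4πr²h) = 1/(4π·3.65²·14.9) = 4.009×10^-4 K/W
ΣR = 4.070×10^-4 K/W
ΔT = Q·ΣR = 67600 × 4.070×10^-4 = 27.51 K
Heat flows outward, so T_out = T_in − ΔT = 43.8 − 27.51 = 16.3 °C

T_out = 16.3 °C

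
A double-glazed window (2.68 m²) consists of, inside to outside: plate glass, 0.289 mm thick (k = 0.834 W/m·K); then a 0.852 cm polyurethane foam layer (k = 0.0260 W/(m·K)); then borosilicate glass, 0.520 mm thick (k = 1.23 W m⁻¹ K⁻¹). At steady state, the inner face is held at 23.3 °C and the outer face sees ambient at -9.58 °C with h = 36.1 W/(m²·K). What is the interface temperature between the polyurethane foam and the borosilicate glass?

T = -6.98 °C

Series thermal resistances, inner to outer:
  R_plate glass = L/(kA) = 2.89×10^-4/(0.834·2.68) = 1.293×10^-4 K/W
  R_polyurethane foam = L/(kA) = 0.00852/(0.0260·2.68) = 0.1223 K/W
  R_borosilicate glass = L/(kA) = 5.20×10^-4/(1.23·2.68) = 1.577×10^-4 K/W
  R_conv,out = 1/(hA) = 1/(36.1·2.68) = 0.01034 K/W
ΣR = 1.293×10^-4 + 0.1223 + 1.577×10^-4 + 0.01034 = 0.1329 K/W
Q = ΔT/ΣR = (23.3 °C − -9.58 °C)/0.1329 = 247.4 W
From the inner boundary to the polyurethane foam/borosilicate glass interface, ΣR_partial = 0.1224 K/W.
T_interface = T_in − Q·ΣR_partial = 23.3 °C − (247.4)(0.1224) = -6.98 °C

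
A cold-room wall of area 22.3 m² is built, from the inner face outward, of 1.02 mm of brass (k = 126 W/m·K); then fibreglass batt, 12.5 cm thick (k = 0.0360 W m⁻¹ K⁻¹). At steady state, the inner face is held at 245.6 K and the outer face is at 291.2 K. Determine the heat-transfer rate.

Q = 293 W

Series thermal resistances, inner to outer:
  R_brass = L/(kA) = 0.00102/(126·22.3) = 3.630×10^-7 K/W
  R_fibreglass batt = L/(kA) = 0.125/(0.0360·22.3) = 0.1557 K/W
ΣR = 3.630×10^-7 + 0.1557 = 0.1557 K/W
Q = ΔT/ΣR = (245.6 K − 291.2 K)/0.1557 = -293 W
(Negative Q ⇒ heat flows inward; heat gain = 293 W.)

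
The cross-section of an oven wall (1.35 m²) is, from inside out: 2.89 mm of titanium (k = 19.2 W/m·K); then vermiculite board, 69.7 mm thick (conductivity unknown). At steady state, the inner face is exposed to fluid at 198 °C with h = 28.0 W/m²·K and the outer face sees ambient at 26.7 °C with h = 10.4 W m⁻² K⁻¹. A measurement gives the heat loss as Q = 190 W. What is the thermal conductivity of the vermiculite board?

k = 0.0642 W/m·K

ΣR = ΔT/Q = |198 − 26.7|/190 = 0.9016 K/W
Known resistances:
  R_conv,in = 1/(hA) = 1/(28.0·1.35) = 0.02646 K/W
  R_titanium = L/(kA) = 0.00289/(19.2·1.35) = 1.115×10^-4 K/W
  R_conv,out = 1/(hA) = 1/(10.4·1.35) = 0.07123 K/W
R_vermiculite board = ΣR − ΣR_known = 0.9016 − 0.09780 = 0.8038 K/W
L/(kA) = 0.8038 ⇒ k = 0.0697/(0.8038·1.35) = 0.0642 W/m·K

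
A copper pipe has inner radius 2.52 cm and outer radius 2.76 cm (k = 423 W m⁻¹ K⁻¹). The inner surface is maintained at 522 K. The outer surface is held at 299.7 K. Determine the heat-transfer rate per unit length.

Q' = 6490 kW/m

Q' = 2πk·ΔT/ln(r₂/r₁) = 2π × 423 × 222.3 / ln(0.0276/0.0252) = 6.49×10^6 W/m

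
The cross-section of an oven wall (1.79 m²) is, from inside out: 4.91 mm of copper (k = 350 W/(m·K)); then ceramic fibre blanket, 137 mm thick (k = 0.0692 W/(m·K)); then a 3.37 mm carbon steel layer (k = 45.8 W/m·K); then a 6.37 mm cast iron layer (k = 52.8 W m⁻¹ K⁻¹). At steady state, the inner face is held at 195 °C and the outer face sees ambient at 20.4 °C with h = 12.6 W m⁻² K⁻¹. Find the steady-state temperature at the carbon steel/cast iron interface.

T = 27.1 °C

Series thermal resistances, inner to outer:
  R_copper = L/(kA) = 0.00491/(350·1.79) = 7.837×10^-6 K/W
  R_ceramic fibre blanket = L/(kA) = 0.137/(0.0692·1.79) = 1.106 K/W
  R_carbon steel = L/(kA) = 0.00337/(45.8·1.79) = 4.111×10^-5 K/W
  R_cast iron = L/(kA) = 0.00637/(52.8·1.79) = 6.740×10^-5 K/W
  R_conv,out = 1/(hA) = 1/(12.6·1.79) = 0.04434 K/W
ΣR = 7.837×10^-6 + 1.106 + 4.111×10^-5 + 6.740×10^-5 + 0.04434 = 1.150 K/W
Q = ΔT/ΣR = (195 °C − 20.4 °C)/1.150 = 151.8 W
From the inner boundary to the carbon steel/cast iron interface, ΣR_partial = 1.106 K/W.
T_interface = T_in − Q·ΣR_partial = 195 °C − (151.8)(1.106) = 27.1 °C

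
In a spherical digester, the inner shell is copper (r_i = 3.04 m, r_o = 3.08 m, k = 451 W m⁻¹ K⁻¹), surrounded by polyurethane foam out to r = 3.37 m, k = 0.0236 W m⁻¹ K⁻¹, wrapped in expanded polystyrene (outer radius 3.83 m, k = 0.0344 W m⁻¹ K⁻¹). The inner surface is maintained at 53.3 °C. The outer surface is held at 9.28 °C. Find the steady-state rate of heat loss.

Q = 249 W

Series thermal resistances, inner to outer:
  R_copper = (1/3.04 − 1/3.08)/(4πk) = 0.004272/(4π·451) = 7.538×10^-7 K/W
  R_polyurethane foam = (1/3.08 − 1/3.37)/(4πk) = 0.02794/(4π·0.0236) = 0.09421 K/W
  R_expanded polystyrene = (1/3.37 − 1/3.83)/(4πk) = 0.03564/(4π·0.0344) = 0.08244 K/W
ΣR = 7.538×10^-7 + 0.09421 + 0.08244 = 0.1767 K/W
Q = ΔT/ΣR = (53.3 °C − 9.28 °C)/0.1767 = 249 W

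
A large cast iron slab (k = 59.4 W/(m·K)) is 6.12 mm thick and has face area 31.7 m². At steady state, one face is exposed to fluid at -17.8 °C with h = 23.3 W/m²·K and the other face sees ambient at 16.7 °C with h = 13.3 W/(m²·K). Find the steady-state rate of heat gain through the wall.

Q = 9250 W

Series thermal resistances, inner to outer:
  R_conv,in = 1/(hA) = 1/(23.3·31.7) = 0.001354 K/W
  R_cast iron = L/(kA) = 0.00612/(59.4·31.7) = 3.250×10^-6 K/W
  R_conv,out = 1/(hA) = 1/(13.3·31.7) = 0.002372 K/W
ΣR = 0.001354 + 3.250×10^-6 + 0.002372 = 0.003729 K/W
Q = ΔT/ΣR = (-17.8 °C − 16.7 °C)/0.003729 = -9250 W
(Negative Q ⇒ heat flows inward; heat gain = 9250 W.)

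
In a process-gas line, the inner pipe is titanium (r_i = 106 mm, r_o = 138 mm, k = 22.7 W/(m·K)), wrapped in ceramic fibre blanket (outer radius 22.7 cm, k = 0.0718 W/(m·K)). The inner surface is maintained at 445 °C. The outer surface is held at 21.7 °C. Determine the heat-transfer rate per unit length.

Q' = 383 W/m

Treat each layer as a resistance in series:
  R'_titanium = ln(0.138/0.106)/(2πk) = 0.2638/(2π·22.7) = 0.001850 m·K/W
  R'_ceramic fibre blanket = ln(0.227/0.138)/(2πk) = 0.4977/(2π·0.0718) = 1.103 m·K/W
ΣR = 0.001850 + 1.103 = 1.105 m·K/W
Q' = ΔT/ΣR = (445 °C − 21.7 °C)/1.105 = 383 W/m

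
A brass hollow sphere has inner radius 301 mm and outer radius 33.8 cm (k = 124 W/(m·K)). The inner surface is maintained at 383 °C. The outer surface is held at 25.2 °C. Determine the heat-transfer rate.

Q = 1530 kW

Q = 4πk·ΔT/(1/r₁ − 1/r₂) = 4π × 124 × 357.8 / (1/0.301 − 1/0.338) = 1.53×10^6 W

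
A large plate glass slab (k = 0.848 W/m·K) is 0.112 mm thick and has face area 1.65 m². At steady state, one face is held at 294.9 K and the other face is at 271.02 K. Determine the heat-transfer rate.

Q = kA·ΔT/L = 0.848 × 1.65 × |294.9 K − 271.02 K| / 1.12×10^-4 = 2.98×10^5 W

Q = 298 kW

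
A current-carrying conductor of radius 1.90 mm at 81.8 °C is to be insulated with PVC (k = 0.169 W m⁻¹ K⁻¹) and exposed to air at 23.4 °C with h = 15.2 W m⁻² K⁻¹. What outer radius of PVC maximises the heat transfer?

r_cr = 1.11 cm

For a cylinder, r_cr = k_ins/h = 0.169/15.2 = 0.0111 m = 1.11 cm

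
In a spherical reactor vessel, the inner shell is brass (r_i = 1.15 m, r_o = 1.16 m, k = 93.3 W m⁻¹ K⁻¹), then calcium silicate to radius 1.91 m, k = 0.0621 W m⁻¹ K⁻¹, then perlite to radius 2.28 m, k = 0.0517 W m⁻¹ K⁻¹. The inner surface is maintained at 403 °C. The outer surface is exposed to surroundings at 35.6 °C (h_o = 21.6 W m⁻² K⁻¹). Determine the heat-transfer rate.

Treat each layer as a resistance in series:
  R_brass = (1/1.15 − 1/1.16)/(4πk) = 0.007496/(4π·93.3) = 6.394×10^-6 K/W
  R_calcium silicate = (1/1.16 − 1/1.91)/(4πk) = 0.3385/(4π·0.0621) = 0.4338 K/W
  R_perlite = (1/1.91 − 1/2.28)/(4πk) = 0.08496/(4π·0.0517) = 0.1308 K/W
  R_conv,out = 1/(4πr²h) = 1/(4π·2.28²·21.6) = 7.087×10^-4 K/W
ΣR = 6.394×10^-6 + 0.4338 + 0.1308 + 7.087×10^-4 = 0.5653 K/W
Q = ΔT/ΣR = (403 °C − 35.6 °C)/0.5653 = 650 W

Q = 650 W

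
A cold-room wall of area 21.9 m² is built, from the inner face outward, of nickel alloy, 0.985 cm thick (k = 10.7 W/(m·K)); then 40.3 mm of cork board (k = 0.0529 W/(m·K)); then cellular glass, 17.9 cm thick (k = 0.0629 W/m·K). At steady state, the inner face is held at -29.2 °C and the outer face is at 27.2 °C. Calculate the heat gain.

Resistance network (inner→outer):
  R_nickel alloy = L/(kA) = 0.00985/(10.7·21.9) = 4.203×10^-5 K/W
  R_cork board = L/(kA) = 0.0403/(0.0529·21.9) = 0.03479 K/W
  R_cellular glass = L/(kA) = 0.179/(0.0629·21.9) = 0.1299 K/W
ΣR = 4.203×10^-5 + 0.03479 + 0.1299 = 0.1647 K/W
Q = ΔT/ΣR = (-29.2 °C − 27.2 °C)/0.1647 = -342 W
(Negative Q ⇒ heat flows inward; heat gain = 342 W.)

Q = 342 W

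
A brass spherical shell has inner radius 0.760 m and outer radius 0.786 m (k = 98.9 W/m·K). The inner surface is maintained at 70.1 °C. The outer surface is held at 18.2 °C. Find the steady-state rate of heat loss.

Q = 4πk·ΔT/(1/r₁ − 1/r₂) = 4π × 98.9 × 51.9 / (1/0.760 − 1/0.786) = 1.48×10^6 W

Q = 1480 kW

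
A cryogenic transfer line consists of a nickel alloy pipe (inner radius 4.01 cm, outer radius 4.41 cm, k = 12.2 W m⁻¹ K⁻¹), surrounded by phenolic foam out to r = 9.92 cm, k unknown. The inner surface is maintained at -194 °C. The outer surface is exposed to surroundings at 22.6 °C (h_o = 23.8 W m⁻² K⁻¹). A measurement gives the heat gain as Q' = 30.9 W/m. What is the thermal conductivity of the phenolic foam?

ΣR = ΔT/Q' = |-194 − 22.6|/30.9 = 7.010 m·K/W
Known resistances:
  R'_nickel alloy = ln(0.0441/0.0401)/(2πk) = 0.09508/(2π·12.2) = 0.001240 m·K/W
  R'_conv,out = 1/(2πr h) = 1/(2π·0.0992·23.8) = 0.06741 m·K/W
R_phenolic foam = ΣR − ΣR_known = 7.010 − 0.06865 = 6.941 m·K/W
ln(r₂/r₁)/(2πk) = 6.941 ⇒ k = 0.8107/(2π·6.941) = 0.0186 W/m·K

k = 0.0186 W/m·K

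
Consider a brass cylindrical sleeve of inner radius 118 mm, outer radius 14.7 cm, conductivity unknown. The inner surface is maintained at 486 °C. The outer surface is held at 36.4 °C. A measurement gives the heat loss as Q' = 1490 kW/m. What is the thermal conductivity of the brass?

ΣR = ΔT/Q' = |486 − 36.4|/1.49×10^6 = 3.017×10^-4 m·K/W
ln(r₂/r₁)/(2πk) = 3.017×10^-4 ⇒ k = 0.2197/(2π·3.017×10^-4) = 116 W/m·K

k = 116 W/m·K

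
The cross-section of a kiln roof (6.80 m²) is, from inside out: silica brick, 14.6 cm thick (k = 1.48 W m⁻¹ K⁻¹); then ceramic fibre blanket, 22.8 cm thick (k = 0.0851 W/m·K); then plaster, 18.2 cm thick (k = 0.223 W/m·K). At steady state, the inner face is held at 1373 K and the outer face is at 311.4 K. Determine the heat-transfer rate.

Series thermal resistances, inner to outer:
  R_silica brick = L/(kA) = 0.146/(1.48·6.80) = 0.01451 K/W
  R_ceramic fibre blanket = L/(kA) = 0.228/(0.0851·6.80) = 0.3940 K/W
  R_plaster = L/(kA) = 0.182/(0.223·6.80) = 0.1200 K/W
ΣR = 0.01451 + 0.3940 + 0.1200 = 0.5285 K/W
Q = ΔT/ΣR = (1373 K − 311.4 K)/0.5285 = 2010 W

Q = 2.01 kW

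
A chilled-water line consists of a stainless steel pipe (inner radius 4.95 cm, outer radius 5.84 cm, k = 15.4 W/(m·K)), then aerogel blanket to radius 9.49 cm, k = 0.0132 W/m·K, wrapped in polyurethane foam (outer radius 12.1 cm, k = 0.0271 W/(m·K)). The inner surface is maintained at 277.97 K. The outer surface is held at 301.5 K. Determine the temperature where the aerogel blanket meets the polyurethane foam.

T = 296.9 K

Treat each layer as a resistance in series:
  R'_stainless steel = ln(0.0584/0.0495)/(2πk) = 0.1653/(2π·15.4) = 0.001709 m·K/W
  R'_aerogel blanket = ln(0.0949/0.0584)/(2πk) = 0.4855/(2π·0.0132) = 5.854 m·K/W
  R'_polyurethane foam = ln(0.121/0.0949)/(2πk) = 0.2430/(2π·0.0271) = 1.427 m·K/W
ΣR = 0.001709 + 5.854 + 1.427 = 7.283 m·K/W
Q' = ΔT/ΣR = (277.97 K − 301.5 K)/7.283 = -3.231 W/m
From the inner boundary to the aerogel blanket/polyurethane foam interface, ΣR_partial = 5.856 m·K/W.
T_interface = T_in − Q'·ΣR_partial = 277.97 K − (-3.231)(5.856) = 296.9 K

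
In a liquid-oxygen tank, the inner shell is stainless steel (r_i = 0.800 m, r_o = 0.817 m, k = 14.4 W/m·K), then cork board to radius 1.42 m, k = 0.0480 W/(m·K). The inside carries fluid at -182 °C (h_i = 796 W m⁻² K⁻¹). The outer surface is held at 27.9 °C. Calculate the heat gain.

Q = 244 W

Treat each layer as a resistance in series:
  R_conv,in = 1/(4πr²h) = 1/(4π·0.800²·796) = 1.562×10^-4 K/W
  R_stainless steel = (1/0.800 − 1/0.817)/(4πk) = 0.02601/(4π·14.4) = 1.437×10^-4 K/W
  R_cork board = (1/0.817 − 1/1.42)/(4πk) = 0.5198/(4π·0.0480) = 0.8617 K/W
ΣR = 1.562×10^-4 + 1.437×10^-4 + 0.8617 = 0.8620 K/W
Q = ΔT/ΣR = (-182 °C − 27.9 °C)/0.8620 = -244 W
(Negative Q ⇒ heat flows inward; heat gain = 244 W.)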